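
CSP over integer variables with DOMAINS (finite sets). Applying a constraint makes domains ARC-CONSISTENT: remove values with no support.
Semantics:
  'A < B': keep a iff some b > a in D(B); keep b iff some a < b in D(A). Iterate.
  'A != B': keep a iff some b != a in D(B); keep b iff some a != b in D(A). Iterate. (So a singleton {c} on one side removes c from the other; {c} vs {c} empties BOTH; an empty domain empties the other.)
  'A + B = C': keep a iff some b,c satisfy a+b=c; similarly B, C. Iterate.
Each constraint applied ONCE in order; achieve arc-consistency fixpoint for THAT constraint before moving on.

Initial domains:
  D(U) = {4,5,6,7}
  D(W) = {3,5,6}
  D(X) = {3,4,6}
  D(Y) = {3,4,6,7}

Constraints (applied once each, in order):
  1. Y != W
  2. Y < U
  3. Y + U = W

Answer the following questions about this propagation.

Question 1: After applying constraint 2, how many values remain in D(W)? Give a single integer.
Constraint 1 (Y != W) on D(Y)={3,4,6,7} D(W)={3,5,6}: no change
Constraint 2 (Y < U) on D(Y)={3,4,6,7} D(U)={4,5,6,7}: Y {3,4,6,7}->{3,4,6}
So after constraint 2: D(W)={3,5,6}, size = 3

Answer: 3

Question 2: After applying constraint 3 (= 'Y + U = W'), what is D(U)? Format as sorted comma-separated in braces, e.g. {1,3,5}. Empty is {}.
Answer: {}

Derivation:
Constraint 1 (Y != W) on D(Y)={3,4,6,7} D(W)={3,5,6}: no change
Constraint 2 (Y < U) on D(Y)={3,4,6,7} D(U)={4,5,6,7}: Y {3,4,6,7}->{3,4,6}
Constraint 3 (Y + U = W) on D(Y)={3,4,6} D(U)={4,5,6,7} D(W)={3,5,6}: Y {3,4,6}->{}; U {4,5,6,7}->{}; W {3,5,6}->{}
So after constraint 3: D(U) = {}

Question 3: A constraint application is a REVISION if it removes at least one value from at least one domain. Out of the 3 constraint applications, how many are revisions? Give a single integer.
Constraint 1 (Y != W) on D(Y)={3,4,6,7} D(W)={3,5,6}: no change => not a revision
Constraint 2 (Y < U) on D(Y)={3,4,6,7} D(U)={4,5,6,7}: Y {3,4,6,7}->{3,4,6} => REVISION
Constraint 3 (Y + U = W) on D(Y)={3,4,6} D(U)={4,5,6,7} D(W)={3,5,6}: Y {3,4,6}->{}; U {4,5,6,7}->{}; W {3,5,6}->{} => REVISION
Total revisions = 2

Answer: 2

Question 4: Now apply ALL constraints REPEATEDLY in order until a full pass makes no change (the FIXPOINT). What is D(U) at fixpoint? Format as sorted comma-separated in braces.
pass 0 (initial): D(U)={4,5,6,7}
pass 1: U {4,5,6,7}->{}; W {3,5,6}->{}; Y {3,4,6,7}->{}
pass 2: no change
Fixpoint after 2 passes: D(U) = {}

Answer: {}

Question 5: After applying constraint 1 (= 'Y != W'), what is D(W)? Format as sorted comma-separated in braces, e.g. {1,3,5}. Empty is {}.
Constraint 1 (Y != W) on D(Y)={3,4,6,7} D(W)={3,5,6}: no change
So after constraint 1: D(W) = {3,5,6}

Answer: {3,5,6}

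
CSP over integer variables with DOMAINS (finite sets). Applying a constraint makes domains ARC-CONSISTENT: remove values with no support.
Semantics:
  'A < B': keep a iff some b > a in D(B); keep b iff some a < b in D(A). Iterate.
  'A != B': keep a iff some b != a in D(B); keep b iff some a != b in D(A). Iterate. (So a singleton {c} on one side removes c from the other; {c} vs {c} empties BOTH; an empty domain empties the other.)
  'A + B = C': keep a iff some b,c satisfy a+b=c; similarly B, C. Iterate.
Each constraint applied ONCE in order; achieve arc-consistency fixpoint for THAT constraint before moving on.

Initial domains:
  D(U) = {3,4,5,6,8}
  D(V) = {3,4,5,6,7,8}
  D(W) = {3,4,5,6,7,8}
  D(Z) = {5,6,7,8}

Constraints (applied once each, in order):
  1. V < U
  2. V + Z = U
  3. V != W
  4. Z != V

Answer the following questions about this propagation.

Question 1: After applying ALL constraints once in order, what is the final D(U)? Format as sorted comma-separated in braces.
Constraint 1 (V < U) on D(V)={3,4,5,6,7,8} D(U)={3,4,5,6,8}: V {3,4,5,6,7,8}->{3,4,5,6,7}; U {3,4,5,6,8}->{4,5,6,8}
Constraint 2 (V + Z = U) on D(V)={3,4,5,6,7} D(Z)={5,6,7,8} D(U)={4,5,6,8}: V {3,4,5,6,7}->{3}; Z {5,6,7,8}->{5}; U {4,5,6,8}->{8}
Constraint 3 (V != W) on D(V)={3} D(W)={3,4,5,6,7,8}: W {3,4,5,6,7,8}->{4,5,6,7,8}
Constraint 4 (Z != V) on D(Z)={5} D(V)={3}: no change
So after all 4 constraints: D(U) = {8}

Answer: {8}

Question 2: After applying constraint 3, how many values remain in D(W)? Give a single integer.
Answer: 5

Derivation:
Constraint 1 (V < U) on D(V)={3,4,5,6,7,8} D(U)={3,4,5,6,8}: V {3,4,5,6,7,8}->{3,4,5,6,7}; U {3,4,5,6,8}->{4,5,6,8}
Constraint 2 (V + Z = U) on D(V)={3,4,5,6,7} D(Z)={5,6,7,8} D(U)={4,5,6,8}: V {3,4,5,6,7}->{3}; Z {5,6,7,8}->{5}; U {4,5,6,8}->{8}
Constraint 3 (V != W) on D(V)={3} D(W)={3,4,5,6,7,8}: W {3,4,5,6,7,8}->{4,5,6,7,8}
So after constraint 3: D(W)={4,5,6,7,8}, size = 5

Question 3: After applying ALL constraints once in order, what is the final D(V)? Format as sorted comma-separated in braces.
Constraint 1 (V < U) on D(V)={3,4,5,6,7,8} D(U)={3,4,5,6,8}: V {3,4,5,6,7,8}->{3,4,5,6,7}; U {3,4,5,6,8}->{4,5,6,8}
Constraint 2 (V + Z = U) on D(V)={3,4,5,6,7} D(Z)={5,6,7,8} D(U)={4,5,6,8}: V {3,4,5,6,7}->{3}; Z {5,6,7,8}->{5}; U {4,5,6,8}->{8}
Constraint 3 (V != W) on D(V)={3} D(W)={3,4,5,6,7,8}: W {3,4,5,6,7,8}->{4,5,6,7,8}
Constraint 4 (Z != V) on D(Z)={5} D(V)={3}: no change
So after all 4 constraints: D(V) = {3}

Answer: {3}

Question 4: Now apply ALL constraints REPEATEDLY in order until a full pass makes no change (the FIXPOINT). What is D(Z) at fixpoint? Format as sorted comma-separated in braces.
Answer: {5}

Derivation:
pass 0 (initial): D(Z)={5,6,7,8}
pass 1: U {3,4,5,6,8}->{8}; V {3,4,5,6,7,8}->{3}; W {3,4,5,6,7,8}->{4,5,6,7,8}; Z {5,6,7,8}->{5}
pass 2: no change
Fixpoint after 2 passes: D(Z) = {5}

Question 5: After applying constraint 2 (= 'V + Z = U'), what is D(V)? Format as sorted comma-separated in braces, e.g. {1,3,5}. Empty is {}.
Constraint 1 (V < U) on D(V)={3,4,5,6,7,8} D(U)={3,4,5,6,8}: V {3,4,5,6,7,8}->{3,4,5,6,7}; U {3,4,5,6,8}->{4,5,6,8}
Constraint 2 (V + Z = U) on D(V)={3,4,5,6,7} D(Z)={5,6,7,8} D(U)={4,5,6,8}: V {3,4,5,6,7}->{3}; Z {5,6,7,8}->{5}; U {4,5,6,8}->{8}
So after constraint 2: D(V) = {3}

Answer: {3}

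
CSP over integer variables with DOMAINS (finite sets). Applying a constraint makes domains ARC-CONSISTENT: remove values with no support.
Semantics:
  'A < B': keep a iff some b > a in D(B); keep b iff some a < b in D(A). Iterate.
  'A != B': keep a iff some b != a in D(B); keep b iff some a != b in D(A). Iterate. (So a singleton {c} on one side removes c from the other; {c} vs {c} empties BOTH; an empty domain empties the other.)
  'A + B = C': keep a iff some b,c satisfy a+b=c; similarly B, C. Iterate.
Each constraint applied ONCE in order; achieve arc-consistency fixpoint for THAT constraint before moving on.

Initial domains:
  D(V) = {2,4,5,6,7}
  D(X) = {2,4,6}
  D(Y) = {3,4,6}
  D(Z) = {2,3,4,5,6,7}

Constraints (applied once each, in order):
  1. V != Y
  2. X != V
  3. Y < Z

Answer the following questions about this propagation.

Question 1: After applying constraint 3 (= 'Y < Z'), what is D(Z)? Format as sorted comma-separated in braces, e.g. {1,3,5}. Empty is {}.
Answer: {4,5,6,7}

Derivation:
Constraint 1 (V != Y) on D(V)={2,4,5,6,7} D(Y)={3,4,6}: no change
Constraint 2 (X != V) on D(X)={2,4,6} D(V)={2,4,5,6,7}: no change
Constraint 3 (Y < Z) on D(Y)={3,4,6} D(Z)={2,3,4,5,6,7}: Z {2,3,4,5,6,7}->{4,5,6,7}
So after constraint 3: D(Z) = {4,5,6,7}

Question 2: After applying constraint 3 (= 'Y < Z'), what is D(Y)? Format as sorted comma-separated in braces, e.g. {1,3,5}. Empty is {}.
Constraint 1 (V != Y) on D(V)={2,4,5,6,7} D(Y)={3,4,6}: no change
Constraint 2 (X != V) on D(X)={2,4,6} D(V)={2,4,5,6,7}: no change
Constraint 3 (Y < Z) on D(Y)={3,4,6} D(Z)={2,3,4,5,6,7}: Z {2,3,4,5,6,7}->{4,5,6,7}
So after constraint 3: D(Y) = {3,4,6}

Answer: {3,4,6}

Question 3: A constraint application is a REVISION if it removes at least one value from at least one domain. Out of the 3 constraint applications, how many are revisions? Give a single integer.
Constraint 1 (V != Y) on D(V)={2,4,5,6,7} D(Y)={3,4,6}: no change => not a revision
Constraint 2 (X != V) on D(X)={2,4,6} D(V)={2,4,5,6,7}: no change => not a revision
Constraint 3 (Y < Z) on D(Y)={3,4,6} D(Z)={2,3,4,5,6,7}: Z {2,3,4,5,6,7}->{4,5,6,7} => REVISION
Total revisions = 1

Answer: 1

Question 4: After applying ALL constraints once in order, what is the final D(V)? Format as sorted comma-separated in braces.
Constraint 1 (V != Y) on D(V)={2,4,5,6,7} D(Y)={3,4,6}: no change
Constraint 2 (X != V) on D(X)={2,4,6} D(V)={2,4,5,6,7}: no change
Constraint 3 (Y < Z) on D(Y)={3,4,6} D(Z)={2,3,4,5,6,7}: Z {2,3,4,5,6,7}->{4,5,6,7}
So after all 3 constraints: D(V) = {2,4,5,6,7}

Answer: {2,4,5,6,7}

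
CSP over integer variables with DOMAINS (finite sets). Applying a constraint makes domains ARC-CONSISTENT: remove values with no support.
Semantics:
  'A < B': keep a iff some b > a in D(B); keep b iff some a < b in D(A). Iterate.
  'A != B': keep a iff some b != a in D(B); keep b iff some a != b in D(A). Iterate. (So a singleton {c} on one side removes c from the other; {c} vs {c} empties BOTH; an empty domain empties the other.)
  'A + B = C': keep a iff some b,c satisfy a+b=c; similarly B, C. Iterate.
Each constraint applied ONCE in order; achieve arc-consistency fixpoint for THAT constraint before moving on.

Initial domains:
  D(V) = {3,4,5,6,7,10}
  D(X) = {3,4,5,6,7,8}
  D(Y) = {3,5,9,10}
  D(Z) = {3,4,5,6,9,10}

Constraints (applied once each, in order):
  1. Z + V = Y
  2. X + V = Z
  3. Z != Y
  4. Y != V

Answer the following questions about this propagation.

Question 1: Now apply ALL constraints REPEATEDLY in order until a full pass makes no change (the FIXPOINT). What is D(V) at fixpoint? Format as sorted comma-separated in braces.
pass 0 (initial): D(V)={3,4,5,6,7,10}
pass 1: V {3,4,5,6,7,10}->{3}; X {3,4,5,6,7,8}->{3}; Y {3,5,9,10}->{9,10}; Z {3,4,5,6,9,10}->{6}
pass 2: Y {9,10}->{9}
pass 3: no change
Fixpoint after 3 passes: D(V) = {3}

Answer: {3}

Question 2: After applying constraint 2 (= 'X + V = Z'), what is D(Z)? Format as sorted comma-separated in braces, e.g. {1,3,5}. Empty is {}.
Constraint 1 (Z + V = Y) on D(Z)={3,4,5,6,9,10} D(V)={3,4,5,6,7,10} D(Y)={3,5,9,10}: Z {3,4,5,6,9,10}->{3,4,5,6}; V {3,4,5,6,7,10}->{3,4,5,6,7}; Y {3,5,9,10}->{9,10}
Constraint 2 (X + V = Z) on D(X)={3,4,5,6,7,8} D(V)={3,4,5,6,7} D(Z)={3,4,5,6}: X {3,4,5,6,7,8}->{3}; V {3,4,5,6,7}->{3}; Z {3,4,5,6}->{6}
So after constraint 2: D(Z) = {6}

Answer: {6}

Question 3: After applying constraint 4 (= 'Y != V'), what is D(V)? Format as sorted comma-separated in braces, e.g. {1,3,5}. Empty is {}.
Constraint 1 (Z + V = Y) on D(Z)={3,4,5,6,9,10} D(V)={3,4,5,6,7,10} D(Y)={3,5,9,10}: Z {3,4,5,6,9,10}->{3,4,5,6}; V {3,4,5,6,7,10}->{3,4,5,6,7}; Y {3,5,9,10}->{9,10}
Constraint 2 (X + V = Z) on D(X)={3,4,5,6,7,8} D(V)={3,4,5,6,7} D(Z)={3,4,5,6}: X {3,4,5,6,7,8}->{3}; V {3,4,5,6,7}->{3}; Z {3,4,5,6}->{6}
Constraint 3 (Z != Y) on D(Z)={6} D(Y)={9,10}: no change
Constraint 4 (Y != V) on D(Y)={9,10} D(V)={3}: no change
So after constraint 4: D(V) = {3}

Answer: {3}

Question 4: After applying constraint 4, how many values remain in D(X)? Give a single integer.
Constraint 1 (Z + V = Y) on D(Z)={3,4,5,6,9,10} D(V)={3,4,5,6,7,10} D(Y)={3,5,9,10}: Z {3,4,5,6,9,10}->{3,4,5,6}; V {3,4,5,6,7,10}->{3,4,5,6,7}; Y {3,5,9,10}->{9,10}
Constraint 2 (X + V = Z) on D(X)={3,4,5,6,7,8} D(V)={3,4,5,6,7} D(Z)={3,4,5,6}: X {3,4,5,6,7,8}->{3}; V {3,4,5,6,7}->{3}; Z {3,4,5,6}->{6}
Constraint 3 (Z != Y) on D(Z)={6} D(Y)={9,10}: no change
Constraint 4 (Y != V) on D(Y)={9,10} D(V)={3}: no change
So after constraint 4: D(X)={3}, size = 1

Answer: 1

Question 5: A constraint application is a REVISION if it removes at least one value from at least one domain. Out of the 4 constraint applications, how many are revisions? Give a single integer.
Constraint 1 (Z + V = Y) on D(Z)={3,4,5,6,9,10} D(V)={3,4,5,6,7,10} D(Y)={3,5,9,10}: Z {3,4,5,6,9,10}->{3,4,5,6}; V {3,4,5,6,7,10}->{3,4,5,6,7}; Y {3,5,9,10}->{9,10} => REVISION
Constraint 2 (X + V = Z) on D(X)={3,4,5,6,7,8} D(V)={3,4,5,6,7} D(Z)={3,4,5,6}: X {3,4,5,6,7,8}->{3}; V {3,4,5,6,7}->{3}; Z {3,4,5,6}->{6} => REVISION
Constraint 3 (Z != Y) on D(Z)={6} D(Y)={9,10}: no change => not a revision
Constraint 4 (Y != V) on D(Y)={9,10} D(V)={3}: no change => not a revision
Total revisions = 2

Answer: 2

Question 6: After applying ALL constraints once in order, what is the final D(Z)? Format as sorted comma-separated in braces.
Constraint 1 (Z + V = Y) on D(Z)={3,4,5,6,9,10} D(V)={3,4,5,6,7,10} D(Y)={3,5,9,10}: Z {3,4,5,6,9,10}->{3,4,5,6}; V {3,4,5,6,7,10}->{3,4,5,6,7}; Y {3,5,9,10}->{9,10}
Constraint 2 (X + V = Z) on D(X)={3,4,5,6,7,8} D(V)={3,4,5,6,7} D(Z)={3,4,5,6}: X {3,4,5,6,7,8}->{3}; V {3,4,5,6,7}->{3}; Z {3,4,5,6}->{6}
Constraint 3 (Z != Y) on D(Z)={6} D(Y)={9,10}: no change
Constraint 4 (Y != V) on D(Y)={9,10} D(V)={3}: no change
So after all 4 constraints: D(Z) = {6}

Answer: {6}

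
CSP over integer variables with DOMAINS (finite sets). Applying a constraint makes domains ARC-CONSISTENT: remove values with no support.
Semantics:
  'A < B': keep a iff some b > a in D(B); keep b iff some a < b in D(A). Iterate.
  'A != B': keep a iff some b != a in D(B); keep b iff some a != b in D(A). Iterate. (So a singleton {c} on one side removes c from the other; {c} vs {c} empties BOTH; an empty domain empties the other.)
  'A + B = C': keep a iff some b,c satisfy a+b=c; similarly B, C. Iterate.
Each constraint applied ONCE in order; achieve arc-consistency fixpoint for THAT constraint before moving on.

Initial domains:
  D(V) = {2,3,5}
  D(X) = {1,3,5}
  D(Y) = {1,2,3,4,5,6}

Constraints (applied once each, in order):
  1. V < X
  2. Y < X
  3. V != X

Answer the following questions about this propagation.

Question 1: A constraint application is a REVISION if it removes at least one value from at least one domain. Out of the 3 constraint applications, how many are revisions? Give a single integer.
Answer: 2

Derivation:
Constraint 1 (V < X) on D(V)={2,3,5} D(X)={1,3,5}: V {2,3,5}->{2,3}; X {1,3,5}->{3,5} => REVISION
Constraint 2 (Y < X) on D(Y)={1,2,3,4,5,6} D(X)={3,5}: Y {1,2,3,4,5,6}->{1,2,3,4} => REVISION
Constraint 3 (V != X) on D(V)={2,3} D(X)={3,5}: no change => not a revision
Total revisions = 2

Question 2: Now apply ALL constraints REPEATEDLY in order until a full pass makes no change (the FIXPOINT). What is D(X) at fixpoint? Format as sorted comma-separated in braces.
pass 0 (initial): D(X)={1,3,5}
pass 1: V {2,3,5}->{2,3}; X {1,3,5}->{3,5}; Y {1,2,3,4,5,6}->{1,2,3,4}
pass 2: no change
Fixpoint after 2 passes: D(X) = {3,5}

Answer: {3,5}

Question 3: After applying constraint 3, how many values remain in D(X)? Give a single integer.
Constraint 1 (V < X) on D(V)={2,3,5} D(X)={1,3,5}: V {2,3,5}->{2,3}; X {1,3,5}->{3,5}
Constraint 2 (Y < X) on D(Y)={1,2,3,4,5,6} D(X)={3,5}: Y {1,2,3,4,5,6}->{1,2,3,4}
Constraint 3 (V != X) on D(V)={2,3} D(X)={3,5}: no change
So after constraint 3: D(X)={3,5}, size = 2

Answer: 2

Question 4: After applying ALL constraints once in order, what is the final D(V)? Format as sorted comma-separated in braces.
Constraint 1 (V < X) on D(V)={2,3,5} D(X)={1,3,5}: V {2,3,5}->{2,3}; X {1,3,5}->{3,5}
Constraint 2 (Y < X) on D(Y)={1,2,3,4,5,6} D(X)={3,5}: Y {1,2,3,4,5,6}->{1,2,3,4}
Constraint 3 (V != X) on D(V)={2,3} D(X)={3,5}: no change
So after all 3 constraints: D(V) = {2,3}

Answer: {2,3}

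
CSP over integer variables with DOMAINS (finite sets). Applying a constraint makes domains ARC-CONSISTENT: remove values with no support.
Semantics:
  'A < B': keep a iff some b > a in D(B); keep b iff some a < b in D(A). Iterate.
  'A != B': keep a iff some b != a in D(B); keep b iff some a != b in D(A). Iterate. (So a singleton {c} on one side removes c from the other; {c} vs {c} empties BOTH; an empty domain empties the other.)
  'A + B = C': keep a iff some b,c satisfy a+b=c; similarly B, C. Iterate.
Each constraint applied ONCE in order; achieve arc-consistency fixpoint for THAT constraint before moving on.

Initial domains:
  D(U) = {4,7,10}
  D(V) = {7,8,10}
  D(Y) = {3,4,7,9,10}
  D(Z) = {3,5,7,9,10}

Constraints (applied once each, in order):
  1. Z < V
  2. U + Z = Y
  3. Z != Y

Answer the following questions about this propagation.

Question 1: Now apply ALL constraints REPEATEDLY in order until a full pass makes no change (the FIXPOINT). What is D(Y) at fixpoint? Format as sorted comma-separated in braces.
pass 0 (initial): D(Y)={3,4,7,9,10}
pass 1: U {4,7,10}->{4,7}; Y {3,4,7,9,10}->{7,9,10}; Z {3,5,7,9,10}->{3,5}
pass 2: no change
Fixpoint after 2 passes: D(Y) = {7,9,10}

Answer: {7,9,10}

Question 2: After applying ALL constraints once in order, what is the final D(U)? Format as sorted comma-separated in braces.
Answer: {4,7}

Derivation:
Constraint 1 (Z < V) on D(Z)={3,5,7,9,10} D(V)={7,8,10}: Z {3,5,7,9,10}->{3,5,7,9}
Constraint 2 (U + Z = Y) on D(U)={4,7,10} D(Z)={3,5,7,9} D(Y)={3,4,7,9,10}: U {4,7,10}->{4,7}; Z {3,5,7,9}->{3,5}; Y {3,4,7,9,10}->{7,9,10}
Constraint 3 (Z != Y) on D(Z)={3,5} D(Y)={7,9,10}: no change
So after all 3 constraints: D(U) = {4,7}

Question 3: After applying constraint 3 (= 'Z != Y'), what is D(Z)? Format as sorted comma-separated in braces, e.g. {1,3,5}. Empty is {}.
Constraint 1 (Z < V) on D(Z)={3,5,7,9,10} D(V)={7,8,10}: Z {3,5,7,9,10}->{3,5,7,9}
Constraint 2 (U + Z = Y) on D(U)={4,7,10} D(Z)={3,5,7,9} D(Y)={3,4,7,9,10}: U {4,7,10}->{4,7}; Z {3,5,7,9}->{3,5}; Y {3,4,7,9,10}->{7,9,10}
Constraint 3 (Z != Y) on D(Z)={3,5} D(Y)={7,9,10}: no change
So after constraint 3: D(Z) = {3,5}

Answer: {3,5}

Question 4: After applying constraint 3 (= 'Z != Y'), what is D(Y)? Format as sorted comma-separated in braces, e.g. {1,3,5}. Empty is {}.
Answer: {7,9,10}

Derivation:
Constraint 1 (Z < V) on D(Z)={3,5,7,9,10} D(V)={7,8,10}: Z {3,5,7,9,10}->{3,5,7,9}
Constraint 2 (U + Z = Y) on D(U)={4,7,10} D(Z)={3,5,7,9} D(Y)={3,4,7,9,10}: U {4,7,10}->{4,7}; Z {3,5,7,9}->{3,5}; Y {3,4,7,9,10}->{7,9,10}
Constraint 3 (Z != Y) on D(Z)={3,5} D(Y)={7,9,10}: no change
So after constraint 3: D(Y) = {7,9,10}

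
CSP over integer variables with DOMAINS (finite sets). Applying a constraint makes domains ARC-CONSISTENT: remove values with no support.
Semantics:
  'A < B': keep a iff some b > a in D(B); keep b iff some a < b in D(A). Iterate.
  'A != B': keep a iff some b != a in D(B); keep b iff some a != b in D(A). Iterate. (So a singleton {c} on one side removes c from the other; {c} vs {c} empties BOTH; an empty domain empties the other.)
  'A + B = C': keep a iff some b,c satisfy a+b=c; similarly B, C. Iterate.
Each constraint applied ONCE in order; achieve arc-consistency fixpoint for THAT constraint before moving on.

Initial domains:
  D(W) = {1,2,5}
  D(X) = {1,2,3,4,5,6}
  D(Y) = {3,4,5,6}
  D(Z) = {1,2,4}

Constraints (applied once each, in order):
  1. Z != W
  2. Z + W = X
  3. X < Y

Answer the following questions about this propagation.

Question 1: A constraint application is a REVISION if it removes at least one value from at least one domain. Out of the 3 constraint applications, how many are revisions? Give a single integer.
Answer: 2

Derivation:
Constraint 1 (Z != W) on D(Z)={1,2,4} D(W)={1,2,5}: no change => not a revision
Constraint 2 (Z + W = X) on D(Z)={1,2,4} D(W)={1,2,5} D(X)={1,2,3,4,5,6}: X {1,2,3,4,5,6}->{2,3,4,5,6} => REVISION
Constraint 3 (X < Y) on D(X)={2,3,4,5,6} D(Y)={3,4,5,6}: X {2,3,4,5,6}->{2,3,4,5} => REVISION
Total revisions = 2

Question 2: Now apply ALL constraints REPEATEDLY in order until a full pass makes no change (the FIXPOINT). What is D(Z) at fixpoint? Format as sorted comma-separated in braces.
Answer: {1,2,4}

Derivation:
pass 0 (initial): D(Z)={1,2,4}
pass 1: X {1,2,3,4,5,6}->{2,3,4,5}
pass 2: W {1,2,5}->{1,2}
pass 3: no change
Fixpoint after 3 passes: D(Z) = {1,2,4}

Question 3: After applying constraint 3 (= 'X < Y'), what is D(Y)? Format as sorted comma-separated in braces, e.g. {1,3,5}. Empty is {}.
Answer: {3,4,5,6}

Derivation:
Constraint 1 (Z != W) on D(Z)={1,2,4} D(W)={1,2,5}: no change
Constraint 2 (Z + W = X) on D(Z)={1,2,4} D(W)={1,2,5} D(X)={1,2,3,4,5,6}: X {1,2,3,4,5,6}->{2,3,4,5,6}
Constraint 3 (X < Y) on D(X)={2,3,4,5,6} D(Y)={3,4,5,6}: X {2,3,4,5,6}->{2,3,4,5}
So after constraint 3: D(Y) = {3,4,5,6}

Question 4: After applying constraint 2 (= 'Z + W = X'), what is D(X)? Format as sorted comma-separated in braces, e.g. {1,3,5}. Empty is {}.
Constraint 1 (Z != W) on D(Z)={1,2,4} D(W)={1,2,5}: no change
Constraint 2 (Z + W = X) on D(Z)={1,2,4} D(W)={1,2,5} D(X)={1,2,3,4,5,6}: X {1,2,3,4,5,6}->{2,3,4,5,6}
So after constraint 2: D(X) = {2,3,4,5,6}

Answer: {2,3,4,5,6}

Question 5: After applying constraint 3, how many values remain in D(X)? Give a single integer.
Constraint 1 (Z != W) on D(Z)={1,2,4} D(W)={1,2,5}: no change
Constraint 2 (Z + W = X) on D(Z)={1,2,4} D(W)={1,2,5} D(X)={1,2,3,4,5,6}: X {1,2,3,4,5,6}->{2,3,4,5,6}
Constraint 3 (X < Y) on D(X)={2,3,4,5,6} D(Y)={3,4,5,6}: X {2,3,4,5,6}->{2,3,4,5}
So after constraint 3: D(X)={2,3,4,5}, size = 4

Answer: 4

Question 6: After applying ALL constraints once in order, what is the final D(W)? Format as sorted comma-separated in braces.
Answer: {1,2,5}

Derivation:
Constraint 1 (Z != W) on D(Z)={1,2,4} D(W)={1,2,5}: no change
Constraint 2 (Z + W = X) on D(Z)={1,2,4} D(W)={1,2,5} D(X)={1,2,3,4,5,6}: X {1,2,3,4,5,6}->{2,3,4,5,6}
Constraint 3 (X < Y) on D(X)={2,3,4,5,6} D(Y)={3,4,5,6}: X {2,3,4,5,6}->{2,3,4,5}
So after all 3 constraints: D(W) = {1,2,5}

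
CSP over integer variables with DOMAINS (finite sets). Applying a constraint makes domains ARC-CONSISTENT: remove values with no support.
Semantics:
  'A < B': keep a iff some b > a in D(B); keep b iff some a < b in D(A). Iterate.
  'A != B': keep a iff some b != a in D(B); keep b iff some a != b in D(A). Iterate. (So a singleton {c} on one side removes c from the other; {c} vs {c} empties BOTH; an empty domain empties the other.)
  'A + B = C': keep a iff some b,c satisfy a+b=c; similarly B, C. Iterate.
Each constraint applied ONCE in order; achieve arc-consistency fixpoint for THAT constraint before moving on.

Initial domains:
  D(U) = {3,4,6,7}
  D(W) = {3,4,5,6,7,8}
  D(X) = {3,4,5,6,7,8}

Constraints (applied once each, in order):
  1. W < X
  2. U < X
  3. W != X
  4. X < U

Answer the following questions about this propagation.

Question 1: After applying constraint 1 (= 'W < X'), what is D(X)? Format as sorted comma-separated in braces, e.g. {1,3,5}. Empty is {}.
Constraint 1 (W < X) on D(W)={3,4,5,6,7,8} D(X)={3,4,5,6,7,8}: W {3,4,5,6,7,8}->{3,4,5,6,7}; X {3,4,5,6,7,8}->{4,5,6,7,8}
So after constraint 1: D(X) = {4,5,6,7,8}

Answer: {4,5,6,7,8}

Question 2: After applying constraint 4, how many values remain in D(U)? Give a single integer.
Answer: 2

Derivation:
Constraint 1 (W < X) on D(W)={3,4,5,6,7,8} D(X)={3,4,5,6,7,8}: W {3,4,5,6,7,8}->{3,4,5,6,7}; X {3,4,5,6,7,8}->{4,5,6,7,8}
Constraint 2 (U < X) on D(U)={3,4,6,7} D(X)={4,5,6,7,8}: no change
Constraint 3 (W != X) on D(W)={3,4,5,6,7} D(X)={4,5,6,7,8}: no change
Constraint 4 (X < U) on D(X)={4,5,6,7,8} D(U)={3,4,6,7}: X {4,5,6,7,8}->{4,5,6}; U {3,4,6,7}->{6,7}
So after constraint 4: D(U)={6,7}, size = 2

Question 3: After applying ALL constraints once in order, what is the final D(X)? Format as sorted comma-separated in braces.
Answer: {4,5,6}

Derivation:
Constraint 1 (W < X) on D(W)={3,4,5,6,7,8} D(X)={3,4,5,6,7,8}: W {3,4,5,6,7,8}->{3,4,5,6,7}; X {3,4,5,6,7,8}->{4,5,6,7,8}
Constraint 2 (U < X) on D(U)={3,4,6,7} D(X)={4,5,6,7,8}: no change
Constraint 3 (W != X) on D(W)={3,4,5,6,7} D(X)={4,5,6,7,8}: no change
Constraint 4 (X < U) on D(X)={4,5,6,7,8} D(U)={3,4,6,7}: X {4,5,6,7,8}->{4,5,6}; U {3,4,6,7}->{6,7}
So after all 4 constraints: D(X) = {4,5,6}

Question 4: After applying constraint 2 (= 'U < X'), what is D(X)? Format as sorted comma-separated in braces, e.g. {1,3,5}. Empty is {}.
Constraint 1 (W < X) on D(W)={3,4,5,6,7,8} D(X)={3,4,5,6,7,8}: W {3,4,5,6,7,8}->{3,4,5,6,7}; X {3,4,5,6,7,8}->{4,5,6,7,8}
Constraint 2 (U < X) on D(U)={3,4,6,7} D(X)={4,5,6,7,8}: no change
So after constraint 2: D(X) = {4,5,6,7,8}

Answer: {4,5,6,7,8}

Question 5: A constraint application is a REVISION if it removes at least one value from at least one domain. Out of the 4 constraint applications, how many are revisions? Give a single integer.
Constraint 1 (W < X) on D(W)={3,4,5,6,7,8} D(X)={3,4,5,6,7,8}: W {3,4,5,6,7,8}->{3,4,5,6,7}; X {3,4,5,6,7,8}->{4,5,6,7,8} => REVISION
Constraint 2 (U < X) on D(U)={3,4,6,7} D(X)={4,5,6,7,8}: no change => not a revision
Constraint 3 (W != X) on D(W)={3,4,5,6,7} D(X)={4,5,6,7,8}: no change => not a revision
Constraint 4 (X < U) on D(X)={4,5,6,7,8} D(U)={3,4,6,7}: X {4,5,6,7,8}->{4,5,6}; U {3,4,6,7}->{6,7} => REVISION
Total revisions = 2

Answer: 2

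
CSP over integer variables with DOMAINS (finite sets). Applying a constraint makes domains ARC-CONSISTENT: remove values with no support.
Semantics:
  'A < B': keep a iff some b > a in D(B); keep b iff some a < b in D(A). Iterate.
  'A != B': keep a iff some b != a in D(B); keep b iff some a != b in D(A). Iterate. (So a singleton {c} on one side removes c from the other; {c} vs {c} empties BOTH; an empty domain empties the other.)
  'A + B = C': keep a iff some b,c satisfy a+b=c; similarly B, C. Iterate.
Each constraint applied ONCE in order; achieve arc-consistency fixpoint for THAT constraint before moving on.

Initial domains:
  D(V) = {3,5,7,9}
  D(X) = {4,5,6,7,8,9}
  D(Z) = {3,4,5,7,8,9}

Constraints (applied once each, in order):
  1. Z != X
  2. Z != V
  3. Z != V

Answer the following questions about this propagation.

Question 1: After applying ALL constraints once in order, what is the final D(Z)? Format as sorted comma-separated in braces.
Answer: {3,4,5,7,8,9}

Derivation:
Constraint 1 (Z != X) on D(Z)={3,4,5,7,8,9} D(X)={4,5,6,7,8,9}: no change
Constraint 2 (Z != V) on D(Z)={3,4,5,7,8,9} D(V)={3,5,7,9}: no change
Constraint 3 (Z != V) on D(Z)={3,4,5,7,8,9} D(V)={3,5,7,9}: no change
So after all 3 constraints: D(Z) = {3,4,5,7,8,9}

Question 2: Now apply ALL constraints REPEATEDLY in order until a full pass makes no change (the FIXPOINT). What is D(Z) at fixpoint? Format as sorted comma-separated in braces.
pass 0 (initial): D(Z)={3,4,5,7,8,9}
pass 1: no change
Fixpoint after 1 passes: D(Z) = {3,4,5,7,8,9}

Answer: {3,4,5,7,8,9}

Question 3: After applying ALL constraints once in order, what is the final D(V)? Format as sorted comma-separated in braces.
Constraint 1 (Z != X) on D(Z)={3,4,5,7,8,9} D(X)={4,5,6,7,8,9}: no change
Constraint 2 (Z != V) on D(Z)={3,4,5,7,8,9} D(V)={3,5,7,9}: no change
Constraint 3 (Z != V) on D(Z)={3,4,5,7,8,9} D(V)={3,5,7,9}: no change
So after all 3 constraints: D(V) = {3,5,7,9}

Answer: {3,5,7,9}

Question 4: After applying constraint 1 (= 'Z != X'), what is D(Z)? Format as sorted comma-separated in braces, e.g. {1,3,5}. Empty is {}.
Answer: {3,4,5,7,8,9}

Derivation:
Constraint 1 (Z != X) on D(Z)={3,4,5,7,8,9} D(X)={4,5,6,7,8,9}: no change
So after constraint 1: D(Z) = {3,4,5,7,8,9}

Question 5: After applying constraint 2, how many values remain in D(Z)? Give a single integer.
Answer: 6

Derivation:
Constraint 1 (Z != X) on D(Z)={3,4,5,7,8,9} D(X)={4,5,6,7,8,9}: no change
Constraint 2 (Z != V) on D(Z)={3,4,5,7,8,9} D(V)={3,5,7,9}: no change
So after constraint 2: D(Z)={3,4,5,7,8,9}, size = 6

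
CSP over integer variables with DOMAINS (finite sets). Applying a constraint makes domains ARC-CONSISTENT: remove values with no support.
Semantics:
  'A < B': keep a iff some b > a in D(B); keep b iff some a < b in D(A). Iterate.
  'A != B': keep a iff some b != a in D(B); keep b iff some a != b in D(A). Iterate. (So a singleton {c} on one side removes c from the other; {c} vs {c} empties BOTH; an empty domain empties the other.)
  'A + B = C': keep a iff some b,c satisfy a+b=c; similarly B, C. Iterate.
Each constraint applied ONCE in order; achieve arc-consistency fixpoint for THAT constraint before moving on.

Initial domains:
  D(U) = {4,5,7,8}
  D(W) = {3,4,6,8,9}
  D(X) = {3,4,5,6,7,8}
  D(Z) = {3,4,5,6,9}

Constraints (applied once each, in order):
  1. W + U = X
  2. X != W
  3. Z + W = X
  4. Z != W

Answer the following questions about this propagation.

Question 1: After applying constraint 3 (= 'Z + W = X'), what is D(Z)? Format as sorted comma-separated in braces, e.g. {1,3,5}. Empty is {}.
Answer: {3,4,5}

Derivation:
Constraint 1 (W + U = X) on D(W)={3,4,6,8,9} D(U)={4,5,7,8} D(X)={3,4,5,6,7,8}: W {3,4,6,8,9}->{3,4}; U {4,5,7,8}->{4,5}; X {3,4,5,6,7,8}->{7,8}
Constraint 2 (X != W) on D(X)={7,8} D(W)={3,4}: no change
Constraint 3 (Z + W = X) on D(Z)={3,4,5,6,9} D(W)={3,4} D(X)={7,8}: Z {3,4,5,6,9}->{3,4,5}
So after constraint 3: D(Z) = {3,4,5}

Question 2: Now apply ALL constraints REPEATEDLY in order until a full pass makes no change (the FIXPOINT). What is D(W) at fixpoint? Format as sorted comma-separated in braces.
pass 0 (initial): D(W)={3,4,6,8,9}
pass 1: U {4,5,7,8}->{4,5}; W {3,4,6,8,9}->{3,4}; X {3,4,5,6,7,8}->{7,8}; Z {3,4,5,6,9}->{3,4,5}
pass 2: no change
Fixpoint after 2 passes: D(W) = {3,4}

Answer: {3,4}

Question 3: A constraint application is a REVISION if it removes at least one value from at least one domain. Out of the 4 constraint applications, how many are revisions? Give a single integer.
Answer: 2

Derivation:
Constraint 1 (W + U = X) on D(W)={3,4,6,8,9} D(U)={4,5,7,8} D(X)={3,4,5,6,7,8}: W {3,4,6,8,9}->{3,4}; U {4,5,7,8}->{4,5}; X {3,4,5,6,7,8}->{7,8} => REVISION
Constraint 2 (X != W) on D(X)={7,8} D(W)={3,4}: no change => not a revision
Constraint 3 (Z + W = X) on D(Z)={3,4,5,6,9} D(W)={3,4} D(X)={7,8}: Z {3,4,5,6,9}->{3,4,5} => REVISION
Constraint 4 (Z != W) on D(Z)={3,4,5} D(W)={3,4}: no change => not a revision
Total revisions = 2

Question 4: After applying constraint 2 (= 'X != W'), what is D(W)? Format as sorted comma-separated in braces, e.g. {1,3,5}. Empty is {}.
Constraint 1 (W + U = X) on D(W)={3,4,6,8,9} D(U)={4,5,7,8} D(X)={3,4,5,6,7,8}: W {3,4,6,8,9}->{3,4}; U {4,5,7,8}->{4,5}; X {3,4,5,6,7,8}->{7,8}
Constraint 2 (X != W) on D(X)={7,8} D(W)={3,4}: no change
So after constraint 2: D(W) = {3,4}

Answer: {3,4}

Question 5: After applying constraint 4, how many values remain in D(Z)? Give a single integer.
Constraint 1 (W + U = X) on D(W)={3,4,6,8,9} D(U)={4,5,7,8} D(X)={3,4,5,6,7,8}: W {3,4,6,8,9}->{3,4}; U {4,5,7,8}->{4,5}; X {3,4,5,6,7,8}->{7,8}
Constraint 2 (X != W) on D(X)={7,8} D(W)={3,4}: no change
Constraint 3 (Z + W = X) on D(Z)={3,4,5,6,9} D(W)={3,4} D(X)={7,8}: Z {3,4,5,6,9}->{3,4,5}
Constraint 4 (Z != W) on D(Z)={3,4,5} D(W)={3,4}: no change
So after constraint 4: D(Z)={3,4,5}, size = 3

Answer: 3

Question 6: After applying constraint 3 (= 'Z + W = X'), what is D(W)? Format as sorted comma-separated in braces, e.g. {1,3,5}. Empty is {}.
Constraint 1 (W + U = X) on D(W)={3,4,6,8,9} D(U)={4,5,7,8} D(X)={3,4,5,6,7,8}: W {3,4,6,8,9}->{3,4}; U {4,5,7,8}->{4,5}; X {3,4,5,6,7,8}->{7,8}
Constraint 2 (X != W) on D(X)={7,8} D(W)={3,4}: no change
Constraint 3 (Z + W = X) on D(Z)={3,4,5,6,9} D(W)={3,4} D(X)={7,8}: Z {3,4,5,6,9}->{3,4,5}
So after constraint 3: D(W) = {3,4}

Answer: {3,4}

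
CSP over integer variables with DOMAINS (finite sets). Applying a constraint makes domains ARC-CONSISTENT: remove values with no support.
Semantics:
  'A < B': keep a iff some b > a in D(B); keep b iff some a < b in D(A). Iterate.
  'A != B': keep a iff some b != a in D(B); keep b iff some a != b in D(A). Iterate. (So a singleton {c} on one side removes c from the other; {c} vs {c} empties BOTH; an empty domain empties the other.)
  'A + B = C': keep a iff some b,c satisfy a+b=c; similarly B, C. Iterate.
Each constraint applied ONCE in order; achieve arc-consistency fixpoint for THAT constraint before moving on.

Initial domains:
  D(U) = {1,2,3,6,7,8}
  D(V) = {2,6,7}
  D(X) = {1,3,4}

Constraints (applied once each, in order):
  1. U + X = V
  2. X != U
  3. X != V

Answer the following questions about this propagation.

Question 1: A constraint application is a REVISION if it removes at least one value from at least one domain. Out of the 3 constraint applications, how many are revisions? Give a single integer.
Constraint 1 (U + X = V) on D(U)={1,2,3,6,7,8} D(X)={1,3,4} D(V)={2,6,7}: U {1,2,3,6,7,8}->{1,2,3,6} => REVISION
Constraint 2 (X != U) on D(X)={1,3,4} D(U)={1,2,3,6}: no change => not a revision
Constraint 3 (X != V) on D(X)={1,3,4} D(V)={2,6,7}: no change => not a revision
Total revisions = 1

Answer: 1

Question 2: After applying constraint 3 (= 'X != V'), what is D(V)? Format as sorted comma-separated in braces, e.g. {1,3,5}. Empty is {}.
Constraint 1 (U + X = V) on D(U)={1,2,3,6,7,8} D(X)={1,3,4} D(V)={2,6,7}: U {1,2,3,6,7,8}->{1,2,3,6}
Constraint 2 (X != U) on D(X)={1,3,4} D(U)={1,2,3,6}: no change
Constraint 3 (X != V) on D(X)={1,3,4} D(V)={2,6,7}: no change
So after constraint 3: D(V) = {2,6,7}

Answer: {2,6,7}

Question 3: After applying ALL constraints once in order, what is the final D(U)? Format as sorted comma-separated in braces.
Constraint 1 (U + X = V) on D(U)={1,2,3,6,7,8} D(X)={1,3,4} D(V)={2,6,7}: U {1,2,3,6,7,8}->{1,2,3,6}
Constraint 2 (X != U) on D(X)={1,3,4} D(U)={1,2,3,6}: no change
Constraint 3 (X != V) on D(X)={1,3,4} D(V)={2,6,7}: no change
So after all 3 constraints: D(U) = {1,2,3,6}

Answer: {1,2,3,6}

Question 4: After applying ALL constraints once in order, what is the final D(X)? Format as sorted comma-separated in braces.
Answer: {1,3,4}

Derivation:
Constraint 1 (U + X = V) on D(U)={1,2,3,6,7,8} D(X)={1,3,4} D(V)={2,6,7}: U {1,2,3,6,7,8}->{1,2,3,6}
Constraint 2 (X != U) on D(X)={1,3,4} D(U)={1,2,3,6}: no change
Constraint 3 (X != V) on D(X)={1,3,4} D(V)={2,6,7}: no change
So after all 3 constraints: D(X) = {1,3,4}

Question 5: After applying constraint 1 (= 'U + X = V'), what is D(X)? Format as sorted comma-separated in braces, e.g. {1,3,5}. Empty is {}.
Answer: {1,3,4}

Derivation:
Constraint 1 (U + X = V) on D(U)={1,2,3,6,7,8} D(X)={1,3,4} D(V)={2,6,7}: U {1,2,3,6,7,8}->{1,2,3,6}
So after constraint 1: D(X) = {1,3,4}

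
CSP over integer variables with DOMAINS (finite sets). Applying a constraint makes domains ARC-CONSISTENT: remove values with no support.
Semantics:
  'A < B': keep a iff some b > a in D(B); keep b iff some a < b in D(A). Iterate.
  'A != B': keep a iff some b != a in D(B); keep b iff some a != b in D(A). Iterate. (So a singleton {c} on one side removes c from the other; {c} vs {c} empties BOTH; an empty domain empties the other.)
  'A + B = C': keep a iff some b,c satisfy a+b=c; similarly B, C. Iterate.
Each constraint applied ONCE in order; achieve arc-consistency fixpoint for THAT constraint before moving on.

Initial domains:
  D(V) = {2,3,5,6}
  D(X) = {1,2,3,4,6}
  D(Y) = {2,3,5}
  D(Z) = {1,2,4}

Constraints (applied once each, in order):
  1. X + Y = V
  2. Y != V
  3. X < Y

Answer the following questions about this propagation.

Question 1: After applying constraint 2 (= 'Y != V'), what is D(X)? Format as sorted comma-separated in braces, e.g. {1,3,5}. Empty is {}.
Constraint 1 (X + Y = V) on D(X)={1,2,3,4,6} D(Y)={2,3,5} D(V)={2,3,5,6}: X {1,2,3,4,6}->{1,2,3,4}; V {2,3,5,6}->{3,5,6}
Constraint 2 (Y != V) on D(Y)={2,3,5} D(V)={3,5,6}: no change
So after constraint 2: D(X) = {1,2,3,4}

Answer: {1,2,3,4}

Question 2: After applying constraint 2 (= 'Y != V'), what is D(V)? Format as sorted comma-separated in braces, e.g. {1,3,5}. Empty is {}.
Answer: {3,5,6}

Derivation:
Constraint 1 (X + Y = V) on D(X)={1,2,3,4,6} D(Y)={2,3,5} D(V)={2,3,5,6}: X {1,2,3,4,6}->{1,2,3,4}; V {2,3,5,6}->{3,5,6}
Constraint 2 (Y != V) on D(Y)={2,3,5} D(V)={3,5,6}: no change
So after constraint 2: D(V) = {3,5,6}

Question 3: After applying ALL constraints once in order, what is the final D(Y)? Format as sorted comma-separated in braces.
Answer: {2,3,5}

Derivation:
Constraint 1 (X + Y = V) on D(X)={1,2,3,4,6} D(Y)={2,3,5} D(V)={2,3,5,6}: X {1,2,3,4,6}->{1,2,3,4}; V {2,3,5,6}->{3,5,6}
Constraint 2 (Y != V) on D(Y)={2,3,5} D(V)={3,5,6}: no change
Constraint 3 (X < Y) on D(X)={1,2,3,4} D(Y)={2,3,5}: no change
So after all 3 constraints: D(Y) = {2,3,5}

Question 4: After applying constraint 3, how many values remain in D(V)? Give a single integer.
Constraint 1 (X + Y = V) on D(X)={1,2,3,4,6} D(Y)={2,3,5} D(V)={2,3,5,6}: X {1,2,3,4,6}->{1,2,3,4}; V {2,3,5,6}->{3,5,6}
Constraint 2 (Y != V) on D(Y)={2,3,5} D(V)={3,5,6}: no change
Constraint 3 (X < Y) on D(X)={1,2,3,4} D(Y)={2,3,5}: no change
So after constraint 3: D(V)={3,5,6}, size = 3

Answer: 3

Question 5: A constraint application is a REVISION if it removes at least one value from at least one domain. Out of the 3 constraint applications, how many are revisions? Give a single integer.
Answer: 1

Derivation:
Constraint 1 (X + Y = V) on D(X)={1,2,3,4,6} D(Y)={2,3,5} D(V)={2,3,5,6}: X {1,2,3,4,6}->{1,2,3,4}; V {2,3,5,6}->{3,5,6} => REVISION
Constraint 2 (Y != V) on D(Y)={2,3,5} D(V)={3,5,6}: no change => not a revision
Constraint 3 (X < Y) on D(X)={1,2,3,4} D(Y)={2,3,5}: no change => not a revision
Total revisions = 1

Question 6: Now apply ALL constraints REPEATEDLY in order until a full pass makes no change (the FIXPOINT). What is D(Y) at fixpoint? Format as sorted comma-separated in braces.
pass 0 (initial): D(Y)={2,3,5}
pass 1: V {2,3,5,6}->{3,5,6}; X {1,2,3,4,6}->{1,2,3,4}
pass 2: no change
Fixpoint after 2 passes: D(Y) = {2,3,5}

Answer: {2,3,5}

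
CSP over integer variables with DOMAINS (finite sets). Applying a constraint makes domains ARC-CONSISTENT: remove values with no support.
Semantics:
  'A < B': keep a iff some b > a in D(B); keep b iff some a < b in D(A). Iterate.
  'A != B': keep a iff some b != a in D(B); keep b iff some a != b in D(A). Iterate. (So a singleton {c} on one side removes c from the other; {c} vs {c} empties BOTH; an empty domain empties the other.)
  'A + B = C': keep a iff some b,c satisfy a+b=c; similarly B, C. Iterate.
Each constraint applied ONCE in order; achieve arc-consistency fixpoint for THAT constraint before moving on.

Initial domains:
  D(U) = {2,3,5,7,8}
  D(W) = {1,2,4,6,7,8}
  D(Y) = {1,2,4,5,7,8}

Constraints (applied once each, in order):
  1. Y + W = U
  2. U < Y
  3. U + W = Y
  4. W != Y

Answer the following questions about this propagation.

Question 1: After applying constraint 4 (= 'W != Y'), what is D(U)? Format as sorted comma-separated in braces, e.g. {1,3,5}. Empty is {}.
Constraint 1 (Y + W = U) on D(Y)={1,2,4,5,7,8} D(W)={1,2,4,6,7,8} D(U)={2,3,5,7,8}: Y {1,2,4,5,7,8}->{1,2,4,5,7}; W {1,2,4,6,7,8}->{1,2,4,6,7}
Constraint 2 (U < Y) on D(U)={2,3,5,7,8} D(Y)={1,2,4,5,7}: U {2,3,5,7,8}->{2,3,5}; Y {1,2,4,5,7}->{4,5,7}
Constraint 3 (U + W = Y) on D(U)={2,3,5} D(W)={1,2,4,6,7} D(Y)={4,5,7}: W {1,2,4,6,7}->{1,2,4}
Constraint 4 (W != Y) on D(W)={1,2,4} D(Y)={4,5,7}: no change
So after constraint 4: D(U) = {2,3,5}

Answer: {2,3,5}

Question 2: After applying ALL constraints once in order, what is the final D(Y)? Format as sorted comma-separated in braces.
Constraint 1 (Y + W = U) on D(Y)={1,2,4,5,7,8} D(W)={1,2,4,6,7,8} D(U)={2,3,5,7,8}: Y {1,2,4,5,7,8}->{1,2,4,5,7}; W {1,2,4,6,7,8}->{1,2,4,6,7}
Constraint 2 (U < Y) on D(U)={2,3,5,7,8} D(Y)={1,2,4,5,7}: U {2,3,5,7,8}->{2,3,5}; Y {1,2,4,5,7}->{4,5,7}
Constraint 3 (U + W = Y) on D(U)={2,3,5} D(W)={1,2,4,6,7} D(Y)={4,5,7}: W {1,2,4,6,7}->{1,2,4}
Constraint 4 (W != Y) on D(W)={1,2,4} D(Y)={4,5,7}: no change
So after all 4 constraints: D(Y) = {4,5,7}

Answer: {4,5,7}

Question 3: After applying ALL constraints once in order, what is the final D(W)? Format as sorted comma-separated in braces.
Constraint 1 (Y + W = U) on D(Y)={1,2,4,5,7,8} D(W)={1,2,4,6,7,8} D(U)={2,3,5,7,8}: Y {1,2,4,5,7,8}->{1,2,4,5,7}; W {1,2,4,6,7,8}->{1,2,4,6,7}
Constraint 2 (U < Y) on D(U)={2,3,5,7,8} D(Y)={1,2,4,5,7}: U {2,3,5,7,8}->{2,3,5}; Y {1,2,4,5,7}->{4,5,7}
Constraint 3 (U + W = Y) on D(U)={2,3,5} D(W)={1,2,4,6,7} D(Y)={4,5,7}: W {1,2,4,6,7}->{1,2,4}
Constraint 4 (W != Y) on D(W)={1,2,4} D(Y)={4,5,7}: no change
So after all 4 constraints: D(W) = {1,2,4}

Answer: {1,2,4}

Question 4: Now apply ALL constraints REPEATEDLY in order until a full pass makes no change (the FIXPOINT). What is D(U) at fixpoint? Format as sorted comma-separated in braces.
pass 0 (initial): D(U)={2,3,5,7,8}
pass 1: U {2,3,5,7,8}->{2,3,5}; W {1,2,4,6,7,8}->{1,2,4}; Y {1,2,4,5,7,8}->{4,5,7}
pass 2: U {2,3,5}->{}; W {1,2,4}->{}; Y {4,5,7}->{}
pass 3: no change
Fixpoint after 3 passes: D(U) = {}

Answer: {}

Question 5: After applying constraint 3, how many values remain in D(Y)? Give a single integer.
Answer: 3

Derivation:
Constraint 1 (Y + W = U) on D(Y)={1,2,4,5,7,8} D(W)={1,2,4,6,7,8} D(U)={2,3,5,7,8}: Y {1,2,4,5,7,8}->{1,2,4,5,7}; W {1,2,4,6,7,8}->{1,2,4,6,7}
Constraint 2 (U < Y) on D(U)={2,3,5,7,8} D(Y)={1,2,4,5,7}: U {2,3,5,7,8}->{2,3,5}; Y {1,2,4,5,7}->{4,5,7}
Constraint 3 (U + W = Y) on D(U)={2,3,5} D(W)={1,2,4,6,7} D(Y)={4,5,7}: W {1,2,4,6,7}->{1,2,4}
So after constraint 3: D(Y)={4,5,7}, size = 3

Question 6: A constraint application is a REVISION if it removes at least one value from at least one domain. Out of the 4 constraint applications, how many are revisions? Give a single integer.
Constraint 1 (Y + W = U) on D(Y)={1,2,4,5,7,8} D(W)={1,2,4,6,7,8} D(U)={2,3,5,7,8}: Y {1,2,4,5,7,8}->{1,2,4,5,7}; W {1,2,4,6,7,8}->{1,2,4,6,7} => REVISION
Constraint 2 (U < Y) on D(U)={2,3,5,7,8} D(Y)={1,2,4,5,7}: U {2,3,5,7,8}->{2,3,5}; Y {1,2,4,5,7}->{4,5,7} => REVISION
Constraint 3 (U + W = Y) on D(U)={2,3,5} D(W)={1,2,4,6,7} D(Y)={4,5,7}: W {1,2,4,6,7}->{1,2,4} => REVISION
Constraint 4 (W != Y) on D(W)={1,2,4} D(Y)={4,5,7}: no change => not a revision
Total revisions = 3

Answer: 3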